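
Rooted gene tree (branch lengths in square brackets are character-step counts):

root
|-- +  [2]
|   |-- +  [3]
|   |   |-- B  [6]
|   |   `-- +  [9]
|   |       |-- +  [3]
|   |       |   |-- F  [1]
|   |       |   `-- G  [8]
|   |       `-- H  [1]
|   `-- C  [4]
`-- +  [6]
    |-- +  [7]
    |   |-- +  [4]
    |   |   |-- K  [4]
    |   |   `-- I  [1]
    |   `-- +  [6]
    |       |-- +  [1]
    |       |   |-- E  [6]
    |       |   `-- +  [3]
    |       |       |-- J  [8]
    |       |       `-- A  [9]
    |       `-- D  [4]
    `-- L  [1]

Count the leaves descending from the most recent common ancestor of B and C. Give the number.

The MRCA of B and C is the node subtending ((B,((F,G),H)),C).
That clade contains 5 terminal taxa: B, C, F, G, H.

5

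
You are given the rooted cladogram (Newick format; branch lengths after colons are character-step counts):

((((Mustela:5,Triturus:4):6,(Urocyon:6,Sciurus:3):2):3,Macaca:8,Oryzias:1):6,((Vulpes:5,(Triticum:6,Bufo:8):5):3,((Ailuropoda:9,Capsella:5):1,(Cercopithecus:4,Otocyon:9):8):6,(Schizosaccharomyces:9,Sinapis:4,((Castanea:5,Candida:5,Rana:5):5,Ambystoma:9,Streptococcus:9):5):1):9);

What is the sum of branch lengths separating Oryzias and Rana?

The path runs Oryzias → … → MRCA → … → Rana; the MRCA is the root of the tree.
Branch lengths along that path: 1 + 6 + 9 + 1 + 5 + 5 + 5 = 32.

32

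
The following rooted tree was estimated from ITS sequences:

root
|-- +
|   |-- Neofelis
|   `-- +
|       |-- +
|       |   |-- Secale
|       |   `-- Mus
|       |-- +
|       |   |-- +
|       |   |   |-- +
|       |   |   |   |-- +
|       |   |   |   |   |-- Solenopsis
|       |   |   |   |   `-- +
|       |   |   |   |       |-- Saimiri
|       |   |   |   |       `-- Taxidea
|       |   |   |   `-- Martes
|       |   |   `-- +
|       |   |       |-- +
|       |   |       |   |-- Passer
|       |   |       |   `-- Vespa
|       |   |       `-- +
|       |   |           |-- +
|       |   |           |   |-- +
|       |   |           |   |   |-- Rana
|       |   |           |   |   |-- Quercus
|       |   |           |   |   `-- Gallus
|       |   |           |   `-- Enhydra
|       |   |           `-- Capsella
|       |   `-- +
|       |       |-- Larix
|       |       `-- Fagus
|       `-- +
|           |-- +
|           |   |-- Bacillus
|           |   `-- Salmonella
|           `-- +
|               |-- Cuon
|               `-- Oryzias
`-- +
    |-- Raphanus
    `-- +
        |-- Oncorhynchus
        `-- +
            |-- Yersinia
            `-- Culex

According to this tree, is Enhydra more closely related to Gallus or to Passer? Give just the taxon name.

The MRCA of Enhydra and Gallus subtends ((Rana,Quercus,Gallus),Enhydra) (4 taxa).
The MRCA of Enhydra and Passer subtends ((Passer,Vespa),(((Rana,Quercus,Gallus),Enhydra),Capsella)) (7 taxa).
The first is nested inside the second, so Enhydra shares a more recent common ancestor with Gallus.

Gallus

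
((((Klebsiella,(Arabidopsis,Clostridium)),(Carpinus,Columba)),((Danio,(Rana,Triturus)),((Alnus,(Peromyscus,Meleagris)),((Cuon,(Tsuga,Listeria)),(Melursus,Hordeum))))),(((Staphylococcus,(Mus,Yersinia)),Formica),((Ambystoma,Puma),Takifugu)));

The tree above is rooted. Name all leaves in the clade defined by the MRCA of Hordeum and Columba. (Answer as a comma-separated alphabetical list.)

Tracing Hordeum: it sits inside (Melursus,Hordeum).
Tracing Columba: it sits inside (Carpinus,Columba).
The smallest clade enclosing both is (((Klebsiella,(Arabidopsis,Clostridium)),(Carpinus,Columba)),((Danio,(Rana,Triturus)),((Alnus,(Peromyscus,Meleagris)),((Cuon,(Tsuga,Listeria)),(Melursus,Hordeum))))); the answer is its 16 terminal taxa in alphabetical order.

Alnus, Arabidopsis, Carpinus, Clostridium, Columba, Cuon, Danio, Hordeum, Klebsiella, Listeria, Meleagris, Melursus, Peromyscus, Rana, Triturus, Tsuga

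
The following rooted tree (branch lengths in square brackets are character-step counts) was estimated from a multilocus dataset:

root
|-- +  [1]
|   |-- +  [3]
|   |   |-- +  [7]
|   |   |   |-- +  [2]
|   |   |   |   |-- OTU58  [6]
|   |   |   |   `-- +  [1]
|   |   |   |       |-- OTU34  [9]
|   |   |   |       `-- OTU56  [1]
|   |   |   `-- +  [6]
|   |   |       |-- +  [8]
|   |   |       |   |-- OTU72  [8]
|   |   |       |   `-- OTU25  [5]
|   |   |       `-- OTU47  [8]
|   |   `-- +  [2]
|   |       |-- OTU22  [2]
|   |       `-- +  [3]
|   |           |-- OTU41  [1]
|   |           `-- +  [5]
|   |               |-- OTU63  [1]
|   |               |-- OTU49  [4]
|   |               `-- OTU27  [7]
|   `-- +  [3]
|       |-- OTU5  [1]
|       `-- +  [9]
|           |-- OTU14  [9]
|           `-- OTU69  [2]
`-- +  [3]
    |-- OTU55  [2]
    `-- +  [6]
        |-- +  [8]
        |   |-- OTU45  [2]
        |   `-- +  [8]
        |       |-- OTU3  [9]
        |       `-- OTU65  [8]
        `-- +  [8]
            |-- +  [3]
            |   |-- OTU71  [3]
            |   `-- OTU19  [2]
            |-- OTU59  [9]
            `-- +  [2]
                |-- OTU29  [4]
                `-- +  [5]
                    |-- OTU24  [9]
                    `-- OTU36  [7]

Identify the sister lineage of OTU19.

OTU71

OTU19 attaches to the tree at the node subtending (OTU71,OTU19).
The other lineage descending from that same node — the sister group — is the single tip OTU71.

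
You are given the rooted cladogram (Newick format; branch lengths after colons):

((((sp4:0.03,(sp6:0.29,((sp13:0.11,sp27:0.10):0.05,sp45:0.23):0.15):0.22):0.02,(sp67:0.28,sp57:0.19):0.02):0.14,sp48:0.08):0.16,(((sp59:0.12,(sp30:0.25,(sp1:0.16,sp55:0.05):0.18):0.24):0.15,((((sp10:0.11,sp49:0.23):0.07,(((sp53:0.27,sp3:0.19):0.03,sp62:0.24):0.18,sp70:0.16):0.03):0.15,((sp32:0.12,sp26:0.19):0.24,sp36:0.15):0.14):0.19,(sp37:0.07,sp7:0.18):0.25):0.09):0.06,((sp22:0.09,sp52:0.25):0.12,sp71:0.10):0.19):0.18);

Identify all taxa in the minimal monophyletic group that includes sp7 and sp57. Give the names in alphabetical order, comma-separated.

sp1, sp10, sp13, sp22, sp26, sp27, sp3, sp30, sp32, sp36, sp37, sp4, sp45, sp48, sp49, sp52, sp53, sp55, sp57, sp59, sp6, sp62, sp67, sp7, sp70, sp71

Tracing sp7: it sits inside (sp37,sp7).
Tracing sp57: it sits inside (sp67,sp57).
The smallest clade enclosing both is the whole tree (their MRCA is the root), so the answer is all 26 tips in alphabetical order.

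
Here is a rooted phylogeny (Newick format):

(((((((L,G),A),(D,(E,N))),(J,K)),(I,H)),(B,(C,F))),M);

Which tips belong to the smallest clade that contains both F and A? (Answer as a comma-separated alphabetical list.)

Tracing F: it sits inside (C,F).
Tracing A: it sits inside ((L,G),A).
The smallest clade enclosing both is ((((((L,G),A),(D,(E,N))),(J,K)),(I,H)),(B,(C,F))); the answer is its 13 terminal taxa in alphabetical order.

A, B, C, D, E, F, G, H, I, J, K, L, N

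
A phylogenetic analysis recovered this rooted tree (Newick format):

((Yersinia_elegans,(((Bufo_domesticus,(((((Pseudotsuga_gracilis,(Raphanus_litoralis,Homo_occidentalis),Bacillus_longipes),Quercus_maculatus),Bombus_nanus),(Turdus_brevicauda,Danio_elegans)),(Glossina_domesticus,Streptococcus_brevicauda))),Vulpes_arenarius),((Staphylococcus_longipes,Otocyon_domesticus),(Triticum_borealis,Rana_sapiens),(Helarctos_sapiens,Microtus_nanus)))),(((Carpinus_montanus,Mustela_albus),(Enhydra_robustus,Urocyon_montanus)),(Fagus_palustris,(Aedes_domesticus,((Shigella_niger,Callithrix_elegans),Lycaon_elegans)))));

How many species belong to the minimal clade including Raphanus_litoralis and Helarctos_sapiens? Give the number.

The MRCA of Raphanus_litoralis and Helarctos_sapiens is the node subtending (((Bufo_domesticus,(((((Pseudotsuga_gracilis,(Raphanus_litoralis,Homo_occidentalis),Bacillus_longipes),Quercus_maculatus),Bombus_nanus),(Turdus_brevicauda,Danio_elegans)),(Glossina_domesticus,Streptococcus_brevicauda))),Vulpes_arenarius),((Staphylococcus_longipes,Otocyon_domesticus),(Triticum_borealis,Rana_sapiens),(Helarctos_sapiens,Microtus_nanus))).
That clade contains 18 terminal taxa: Bacillus_longipes, Bombus_nanus, Bufo_domesticus, Danio_elegans, Glossina_domesticus, Helarctos_sapiens, Homo_occidentalis, Microtus_nanus, Otocyon_domesticus, Pseudotsuga_gracilis, Quercus_maculatus, Rana_sapiens, Raphanus_litoralis, Staphylococcus_longipes, Streptococcus_brevicauda, Triticum_borealis, Turdus_brevicauda, Vulpes_arenarius.

18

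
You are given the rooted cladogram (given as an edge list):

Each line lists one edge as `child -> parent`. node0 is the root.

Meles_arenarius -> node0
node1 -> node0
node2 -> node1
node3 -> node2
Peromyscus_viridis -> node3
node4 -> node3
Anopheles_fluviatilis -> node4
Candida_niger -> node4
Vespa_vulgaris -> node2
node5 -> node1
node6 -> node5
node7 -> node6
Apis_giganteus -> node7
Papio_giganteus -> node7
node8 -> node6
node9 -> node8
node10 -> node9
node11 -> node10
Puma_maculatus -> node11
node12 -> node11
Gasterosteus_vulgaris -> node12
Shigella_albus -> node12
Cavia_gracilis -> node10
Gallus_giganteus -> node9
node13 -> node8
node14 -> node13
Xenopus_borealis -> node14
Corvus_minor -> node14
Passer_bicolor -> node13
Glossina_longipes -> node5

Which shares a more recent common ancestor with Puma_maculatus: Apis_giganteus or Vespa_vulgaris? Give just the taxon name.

The MRCA of Puma_maculatus and Apis_giganteus subtends ((Apis_giganteus,Papio_giganteus),((((Puma_maculatus,(Gasterosteus_vulgaris,Shigella_albus)),Cavia_gracilis),Gallus_giganteus),((Xenopus_borealis,Corvus_minor),Passer_bicolor))) (10 taxa).
The MRCA of Puma_maculatus and Vespa_vulgaris subtends (((Peromyscus_viridis,(Anopheles_fluviatilis,Candida_niger)),Vespa_vulgaris),(((Apis_giganteus,Papio_giganteus),((((Puma_maculatus,(Gasterosteus_vulgaris,Shigella_albus)),Cavia_gracilis),Gallus_giganteus),((Xenopus_borealis,Corvus_minor),Passer_bicolor))),Glossina_longipes)) (15 taxa).
The first is nested inside the second, so Puma_maculatus shares a more recent common ancestor with Apis_giganteus.

Apis_giganteus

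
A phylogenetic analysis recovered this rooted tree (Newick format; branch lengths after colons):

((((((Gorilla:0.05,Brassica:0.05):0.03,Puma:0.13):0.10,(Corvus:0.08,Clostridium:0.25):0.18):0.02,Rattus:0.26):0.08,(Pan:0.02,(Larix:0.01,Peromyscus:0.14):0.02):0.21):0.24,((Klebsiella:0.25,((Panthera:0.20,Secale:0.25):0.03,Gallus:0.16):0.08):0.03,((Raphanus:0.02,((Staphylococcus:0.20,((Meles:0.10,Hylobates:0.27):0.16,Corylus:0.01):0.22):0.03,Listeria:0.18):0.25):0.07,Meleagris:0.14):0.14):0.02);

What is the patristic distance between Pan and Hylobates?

1.63

The path runs Pan → … → MRCA → … → Hylobates; the MRCA is the root of the tree.
Branch lengths along that path: 0.02 + 0.21 + 0.24 + 0.02 + 0.14 + 0.07 + 0.25 + 0.03 + 0.22 + 0.16 + 0.27 = 1.63.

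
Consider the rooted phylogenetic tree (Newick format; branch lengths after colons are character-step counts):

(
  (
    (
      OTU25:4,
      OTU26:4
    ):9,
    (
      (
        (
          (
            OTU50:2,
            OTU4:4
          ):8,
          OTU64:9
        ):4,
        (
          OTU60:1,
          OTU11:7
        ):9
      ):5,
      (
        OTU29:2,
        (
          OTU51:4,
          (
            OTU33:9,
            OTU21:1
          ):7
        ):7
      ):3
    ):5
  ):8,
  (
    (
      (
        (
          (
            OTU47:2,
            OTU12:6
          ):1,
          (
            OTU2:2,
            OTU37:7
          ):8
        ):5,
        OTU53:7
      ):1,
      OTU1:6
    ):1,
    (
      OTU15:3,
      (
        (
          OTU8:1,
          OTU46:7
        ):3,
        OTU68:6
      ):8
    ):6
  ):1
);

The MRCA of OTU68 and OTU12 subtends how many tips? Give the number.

10

The MRCA of OTU68 and OTU12 is the node subtending (((((OTU47,OTU12),(OTU2,OTU37)),OTU53),OTU1),(OTU15,((OTU8,OTU46),OTU68))).
That clade contains 10 terminal taxa: OTU1, OTU12, OTU15, OTU2, OTU37, OTU46, OTU47, OTU53, OTU68, OTU8.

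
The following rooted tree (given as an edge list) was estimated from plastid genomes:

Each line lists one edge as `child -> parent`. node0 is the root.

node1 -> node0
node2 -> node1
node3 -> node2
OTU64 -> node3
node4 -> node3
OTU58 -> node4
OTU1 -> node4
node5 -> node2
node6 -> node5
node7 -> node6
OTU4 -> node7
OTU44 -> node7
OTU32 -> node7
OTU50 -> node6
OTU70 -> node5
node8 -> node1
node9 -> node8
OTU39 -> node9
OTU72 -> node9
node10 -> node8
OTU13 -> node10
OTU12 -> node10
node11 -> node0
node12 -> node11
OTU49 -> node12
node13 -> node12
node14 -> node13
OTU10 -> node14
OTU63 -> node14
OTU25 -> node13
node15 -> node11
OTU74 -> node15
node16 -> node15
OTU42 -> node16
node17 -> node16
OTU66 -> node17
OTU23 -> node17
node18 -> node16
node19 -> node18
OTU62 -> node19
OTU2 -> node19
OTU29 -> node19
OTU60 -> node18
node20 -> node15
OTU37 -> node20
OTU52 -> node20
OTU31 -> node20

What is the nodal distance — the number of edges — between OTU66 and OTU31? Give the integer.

The MRCA of OTU66 and OTU31 is the node subtending (OTU74,(OTU42,(OTU66,OTU23),((OTU62,OTU2,OTU29),OTU60)),(OTU37,OTU52,OTU31)).
From OTU66 up to that node: 3 branches. From OTU31 up to the same node: 2 branches. Total: 3 + 2 = 5.

5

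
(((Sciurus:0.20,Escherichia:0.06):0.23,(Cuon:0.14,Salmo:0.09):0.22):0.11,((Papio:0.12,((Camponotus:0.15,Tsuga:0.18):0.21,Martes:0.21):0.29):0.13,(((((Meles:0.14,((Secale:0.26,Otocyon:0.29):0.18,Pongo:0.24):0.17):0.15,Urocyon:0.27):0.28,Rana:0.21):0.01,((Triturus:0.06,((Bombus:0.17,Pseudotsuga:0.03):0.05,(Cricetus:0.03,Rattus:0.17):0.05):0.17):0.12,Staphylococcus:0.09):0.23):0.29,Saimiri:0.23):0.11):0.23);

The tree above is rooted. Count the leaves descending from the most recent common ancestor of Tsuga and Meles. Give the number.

17

The MRCA of Tsuga and Meles is the node subtending ((Papio,((Camponotus,Tsuga),Martes)),(((((Meles,((Secale,Otocyon),Pongo)),Urocyon),Rana),((Triturus,((Bombus,Pseudotsuga),(Cricetus,Rattus))),Staphylococcus)),Saimiri)).
That clade contains 17 terminal taxa: Bombus, Camponotus, Cricetus, Martes, Meles, Otocyon, Papio, Pongo, Pseudotsuga, Rana, Rattus, Saimiri, Secale, Staphylococcus, Triturus, Tsuga, Urocyon.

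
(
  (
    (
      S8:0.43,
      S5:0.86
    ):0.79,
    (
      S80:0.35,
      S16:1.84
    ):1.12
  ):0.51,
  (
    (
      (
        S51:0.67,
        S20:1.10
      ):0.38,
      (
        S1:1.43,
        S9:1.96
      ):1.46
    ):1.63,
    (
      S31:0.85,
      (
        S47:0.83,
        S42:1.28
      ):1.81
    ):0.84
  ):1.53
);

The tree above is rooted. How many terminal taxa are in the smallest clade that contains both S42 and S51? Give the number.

7

The MRCA of S42 and S51 is the node subtending (((S51,S20),(S1,S9)),(S31,(S47,S42))).
That clade contains 7 terminal taxa: S1, S20, S31, S42, S47, S51, S9.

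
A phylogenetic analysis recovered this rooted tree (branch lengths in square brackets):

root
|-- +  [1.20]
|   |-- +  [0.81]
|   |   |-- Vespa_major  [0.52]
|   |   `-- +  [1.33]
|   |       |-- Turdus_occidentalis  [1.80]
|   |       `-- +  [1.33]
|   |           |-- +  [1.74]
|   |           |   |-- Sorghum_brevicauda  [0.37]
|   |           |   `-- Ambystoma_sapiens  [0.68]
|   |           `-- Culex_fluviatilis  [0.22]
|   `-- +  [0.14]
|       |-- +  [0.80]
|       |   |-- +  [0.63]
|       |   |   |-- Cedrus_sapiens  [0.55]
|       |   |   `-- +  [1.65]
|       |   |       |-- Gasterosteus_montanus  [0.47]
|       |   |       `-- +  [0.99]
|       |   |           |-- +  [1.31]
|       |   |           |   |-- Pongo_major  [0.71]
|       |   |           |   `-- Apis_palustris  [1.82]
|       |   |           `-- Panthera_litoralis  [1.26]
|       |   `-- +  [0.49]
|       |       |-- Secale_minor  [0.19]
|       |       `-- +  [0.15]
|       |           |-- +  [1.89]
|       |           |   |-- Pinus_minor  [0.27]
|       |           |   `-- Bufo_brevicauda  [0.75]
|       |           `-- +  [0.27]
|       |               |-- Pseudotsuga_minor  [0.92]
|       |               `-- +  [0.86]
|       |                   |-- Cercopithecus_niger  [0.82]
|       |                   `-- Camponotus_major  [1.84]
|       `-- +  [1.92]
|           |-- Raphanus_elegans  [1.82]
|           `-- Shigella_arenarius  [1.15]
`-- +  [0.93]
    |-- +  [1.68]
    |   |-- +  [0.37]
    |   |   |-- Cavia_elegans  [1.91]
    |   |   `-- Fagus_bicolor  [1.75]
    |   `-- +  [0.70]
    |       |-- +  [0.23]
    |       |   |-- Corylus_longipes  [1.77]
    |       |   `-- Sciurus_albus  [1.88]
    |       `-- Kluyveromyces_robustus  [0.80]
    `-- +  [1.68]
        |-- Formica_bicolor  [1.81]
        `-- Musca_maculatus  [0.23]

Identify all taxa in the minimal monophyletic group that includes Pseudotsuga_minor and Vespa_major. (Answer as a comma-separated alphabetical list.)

Tracing Pseudotsuga_minor: it sits inside (Pseudotsuga_minor,(Cercopithecus_niger,Camponotus_major)).
Tracing Vespa_major: it sits inside (Vespa_major,(Turdus_occidentalis,((Sorghum_brevicauda,Ambystoma_sapiens),Culex_fluviatilis))).
The smallest clade enclosing both is ((Vespa_major,(Turdus_occidentalis,((Sorghum_brevicauda,Ambystoma_sapiens),Culex_fluviatilis))),(((Cedrus_sapiens,(Gasterosteus_montanus,((Pongo_major,Apis_palustris),Panthera_litoralis))),(Secale_minor,((Pinus_minor,Bufo_brevicauda),(Pseudotsuga_minor,(Cercopithecus_niger,Camponotus_major))))),(Raphanus_elegans,Shigella_arenarius))); the answer is its 18 terminal taxa in alphabetical order.

Ambystoma_sapiens, Apis_palustris, Bufo_brevicauda, Camponotus_major, Cedrus_sapiens, Cercopithecus_niger, Culex_fluviatilis, Gasterosteus_montanus, Panthera_litoralis, Pinus_minor, Pongo_major, Pseudotsuga_minor, Raphanus_elegans, Secale_minor, Shigella_arenarius, Sorghum_brevicauda, Turdus_occidentalis, Vespa_major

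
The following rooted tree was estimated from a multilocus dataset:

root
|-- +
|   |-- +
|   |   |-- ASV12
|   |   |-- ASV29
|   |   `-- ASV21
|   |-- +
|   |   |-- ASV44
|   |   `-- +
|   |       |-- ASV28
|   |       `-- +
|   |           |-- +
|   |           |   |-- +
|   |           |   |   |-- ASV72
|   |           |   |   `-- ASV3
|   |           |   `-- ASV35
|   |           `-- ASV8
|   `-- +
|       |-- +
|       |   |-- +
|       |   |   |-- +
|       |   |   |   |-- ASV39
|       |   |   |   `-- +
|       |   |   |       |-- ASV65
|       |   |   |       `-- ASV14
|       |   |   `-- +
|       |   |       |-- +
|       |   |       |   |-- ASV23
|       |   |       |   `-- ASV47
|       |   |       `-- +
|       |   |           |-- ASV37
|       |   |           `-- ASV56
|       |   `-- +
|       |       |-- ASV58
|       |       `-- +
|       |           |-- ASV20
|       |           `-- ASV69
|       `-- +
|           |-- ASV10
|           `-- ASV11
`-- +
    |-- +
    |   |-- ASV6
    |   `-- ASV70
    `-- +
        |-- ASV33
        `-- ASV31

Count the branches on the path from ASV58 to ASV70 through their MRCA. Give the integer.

The MRCA of ASV58 and ASV70 is the root of the tree.
From ASV58 up to that node: 5 branches. From ASV70 up to the same node: 3 branches. Total: 5 + 3 = 8.

8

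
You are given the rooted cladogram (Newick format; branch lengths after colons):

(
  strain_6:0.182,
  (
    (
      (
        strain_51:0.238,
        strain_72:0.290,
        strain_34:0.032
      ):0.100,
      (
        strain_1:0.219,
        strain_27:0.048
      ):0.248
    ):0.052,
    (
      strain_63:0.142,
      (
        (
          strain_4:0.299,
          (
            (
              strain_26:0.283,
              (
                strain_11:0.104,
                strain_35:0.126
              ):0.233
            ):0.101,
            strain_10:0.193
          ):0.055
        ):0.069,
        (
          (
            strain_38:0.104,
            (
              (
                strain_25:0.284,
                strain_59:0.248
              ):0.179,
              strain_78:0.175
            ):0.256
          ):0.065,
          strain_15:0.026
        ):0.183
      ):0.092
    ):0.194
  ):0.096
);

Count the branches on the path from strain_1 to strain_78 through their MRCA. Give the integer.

9

The MRCA of strain_1 and strain_78 is the node subtending (((strain_51,strain_72,strain_34),(strain_1,strain_27)),(strain_63,((strain_4,((strain_26,(strain_11,strain_35)),strain_10)),((strain_38,((strain_25,strain_59),strain_78)),strain_15)))).
From strain_1 up to that node: 3 branches. From strain_78 up to the same node: 6 branches. Total: 3 + 6 = 9.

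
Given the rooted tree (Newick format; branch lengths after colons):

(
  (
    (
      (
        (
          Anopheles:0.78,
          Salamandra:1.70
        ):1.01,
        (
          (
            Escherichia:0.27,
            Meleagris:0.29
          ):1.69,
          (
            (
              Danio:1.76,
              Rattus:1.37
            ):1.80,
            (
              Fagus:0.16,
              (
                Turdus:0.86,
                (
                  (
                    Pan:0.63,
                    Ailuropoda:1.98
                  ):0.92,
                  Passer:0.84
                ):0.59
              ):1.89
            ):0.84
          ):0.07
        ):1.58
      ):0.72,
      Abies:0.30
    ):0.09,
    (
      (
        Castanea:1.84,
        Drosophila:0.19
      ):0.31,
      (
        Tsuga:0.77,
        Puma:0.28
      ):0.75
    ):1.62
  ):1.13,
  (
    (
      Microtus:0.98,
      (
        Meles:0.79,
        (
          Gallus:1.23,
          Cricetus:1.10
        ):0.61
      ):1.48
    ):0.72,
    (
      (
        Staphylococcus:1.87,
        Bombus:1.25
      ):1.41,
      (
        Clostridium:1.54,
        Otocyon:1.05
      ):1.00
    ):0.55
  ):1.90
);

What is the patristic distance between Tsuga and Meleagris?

7.51

The path runs Tsuga → … → MRCA → … → Meleagris; the MRCA is the node subtending ((((Anopheles,Salamandra),((Escherichia,Meleagris),((Danio,Rattus),(Fagus,(Turdus,((Pan,Ailuropoda),Passer)))))),Abies),((Castanea,Drosophila),(Tsuga,Puma))).
Branch lengths along that path: 0.77 + 0.75 + 1.62 + 0.09 + 0.72 + 1.58 + 1.69 + 0.29 = 7.51.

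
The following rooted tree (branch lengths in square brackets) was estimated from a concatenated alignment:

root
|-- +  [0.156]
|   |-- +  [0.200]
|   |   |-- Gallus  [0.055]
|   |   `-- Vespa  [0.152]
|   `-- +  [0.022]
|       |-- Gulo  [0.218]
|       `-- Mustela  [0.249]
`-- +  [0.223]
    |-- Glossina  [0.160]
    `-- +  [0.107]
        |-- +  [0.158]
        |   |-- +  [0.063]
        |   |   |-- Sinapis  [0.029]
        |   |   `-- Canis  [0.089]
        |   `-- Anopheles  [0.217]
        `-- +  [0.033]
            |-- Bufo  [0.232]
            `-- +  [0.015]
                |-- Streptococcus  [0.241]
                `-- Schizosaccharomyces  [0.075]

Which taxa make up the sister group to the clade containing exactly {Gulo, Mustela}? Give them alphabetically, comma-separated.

Gallus, Vespa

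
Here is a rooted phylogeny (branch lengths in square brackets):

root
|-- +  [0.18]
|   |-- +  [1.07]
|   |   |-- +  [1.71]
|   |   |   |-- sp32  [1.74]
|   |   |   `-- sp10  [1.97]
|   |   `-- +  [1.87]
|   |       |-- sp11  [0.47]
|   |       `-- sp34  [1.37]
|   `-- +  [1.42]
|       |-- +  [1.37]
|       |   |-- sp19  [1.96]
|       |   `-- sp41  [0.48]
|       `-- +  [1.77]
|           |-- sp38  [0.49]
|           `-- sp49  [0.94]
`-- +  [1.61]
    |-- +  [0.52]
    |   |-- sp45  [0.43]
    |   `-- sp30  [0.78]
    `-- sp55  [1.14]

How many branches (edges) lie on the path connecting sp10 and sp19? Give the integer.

6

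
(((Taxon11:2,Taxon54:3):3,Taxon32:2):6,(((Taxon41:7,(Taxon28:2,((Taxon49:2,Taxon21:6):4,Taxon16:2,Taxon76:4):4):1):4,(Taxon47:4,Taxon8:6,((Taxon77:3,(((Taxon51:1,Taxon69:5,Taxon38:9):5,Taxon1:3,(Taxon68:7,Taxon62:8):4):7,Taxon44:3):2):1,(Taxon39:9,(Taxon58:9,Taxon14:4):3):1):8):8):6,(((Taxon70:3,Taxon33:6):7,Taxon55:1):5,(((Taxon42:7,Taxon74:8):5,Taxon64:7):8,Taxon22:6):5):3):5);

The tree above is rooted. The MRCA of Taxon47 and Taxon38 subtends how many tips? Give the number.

The MRCA of Taxon47 and Taxon38 is the node subtending (Taxon47,Taxon8,((Taxon77,(((Taxon51,Taxon69,Taxon38),Taxon1,(Taxon68,Taxon62)),Taxon44)),(Taxon39,(Taxon58,Taxon14)))).
That clade contains 13 terminal taxa: Taxon1, Taxon14, Taxon38, Taxon39, Taxon44, Taxon47, Taxon51, Taxon58, Taxon62, Taxon68, Taxon69, Taxon77, Taxon8.

13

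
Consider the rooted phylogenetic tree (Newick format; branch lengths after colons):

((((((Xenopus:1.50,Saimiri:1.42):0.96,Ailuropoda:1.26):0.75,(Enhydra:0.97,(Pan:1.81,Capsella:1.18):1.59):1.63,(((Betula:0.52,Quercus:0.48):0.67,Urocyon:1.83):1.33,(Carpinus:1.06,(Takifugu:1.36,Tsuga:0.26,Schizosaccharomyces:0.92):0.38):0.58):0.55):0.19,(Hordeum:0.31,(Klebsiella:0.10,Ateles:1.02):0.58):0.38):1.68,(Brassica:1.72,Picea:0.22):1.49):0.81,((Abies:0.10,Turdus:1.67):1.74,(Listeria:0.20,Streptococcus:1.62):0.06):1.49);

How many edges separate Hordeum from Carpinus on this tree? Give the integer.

The MRCA of Hordeum and Carpinus is the node subtending ((((Xenopus,Saimiri),Ailuropoda),(Enhydra,(Pan,Capsella)),(((Betula,Quercus),Urocyon),(Carpinus,(Takifugu,Tsuga,Schizosaccharomyces)))),(Hordeum,(Klebsiella,Ateles))).
From Hordeum up to that node: 2 branches. From Carpinus up to the same node: 4 branches. Total: 2 + 4 = 6.

6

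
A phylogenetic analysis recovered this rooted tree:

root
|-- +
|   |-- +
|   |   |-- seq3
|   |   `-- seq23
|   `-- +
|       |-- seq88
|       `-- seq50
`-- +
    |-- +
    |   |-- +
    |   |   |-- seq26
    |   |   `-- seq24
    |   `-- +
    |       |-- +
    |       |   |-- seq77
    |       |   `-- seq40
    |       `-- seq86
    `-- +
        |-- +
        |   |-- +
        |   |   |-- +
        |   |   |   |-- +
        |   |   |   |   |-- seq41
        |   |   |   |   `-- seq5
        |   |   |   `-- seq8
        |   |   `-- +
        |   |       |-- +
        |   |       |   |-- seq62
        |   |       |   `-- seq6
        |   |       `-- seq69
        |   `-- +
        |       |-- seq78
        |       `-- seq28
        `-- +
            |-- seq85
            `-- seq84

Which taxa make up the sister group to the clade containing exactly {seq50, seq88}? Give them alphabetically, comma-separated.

The clade containing exactly {seq50, seq88} attaches to the tree at the node subtending ((seq3,seq23),(seq88,seq50)).
The other lineage descending from that same node — the sister group — is (seq3,seq23); its 2 tips in alphabetical order are the answer.

seq23, seq3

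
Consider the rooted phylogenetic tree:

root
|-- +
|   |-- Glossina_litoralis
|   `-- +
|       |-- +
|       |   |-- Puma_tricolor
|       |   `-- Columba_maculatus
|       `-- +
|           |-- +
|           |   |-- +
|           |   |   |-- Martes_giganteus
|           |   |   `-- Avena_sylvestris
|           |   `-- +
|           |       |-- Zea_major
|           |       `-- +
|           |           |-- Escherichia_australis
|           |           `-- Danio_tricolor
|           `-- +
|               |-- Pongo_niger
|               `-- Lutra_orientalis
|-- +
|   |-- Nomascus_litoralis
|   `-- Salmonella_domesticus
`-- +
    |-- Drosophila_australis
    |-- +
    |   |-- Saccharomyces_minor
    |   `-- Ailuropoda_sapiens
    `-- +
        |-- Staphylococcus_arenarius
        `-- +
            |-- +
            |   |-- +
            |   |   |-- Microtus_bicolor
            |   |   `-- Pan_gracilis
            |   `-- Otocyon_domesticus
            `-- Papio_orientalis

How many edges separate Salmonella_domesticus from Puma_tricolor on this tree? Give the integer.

The MRCA of Salmonella_domesticus and Puma_tricolor is the root of the tree.
From Salmonella_domesticus up to that node: 2 branches. From Puma_tricolor up to the same node: 4 branches. Total: 2 + 4 = 6.

6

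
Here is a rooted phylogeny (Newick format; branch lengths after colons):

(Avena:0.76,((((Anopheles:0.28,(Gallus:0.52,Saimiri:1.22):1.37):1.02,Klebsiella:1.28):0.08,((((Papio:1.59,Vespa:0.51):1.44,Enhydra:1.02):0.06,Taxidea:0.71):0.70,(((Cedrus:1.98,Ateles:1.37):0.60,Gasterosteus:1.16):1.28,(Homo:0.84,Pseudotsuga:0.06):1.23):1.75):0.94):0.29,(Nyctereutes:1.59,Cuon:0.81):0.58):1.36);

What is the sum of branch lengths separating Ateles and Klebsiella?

7.30

The path runs Ateles → … → MRCA → … → Klebsiella; the MRCA is the node subtending (((Anopheles,(Gallus,Saimiri)),Klebsiella),((((Papio,Vespa),Enhydra),Taxidea),(((Cedrus,Ateles),Gasterosteus),(Homo,Pseudotsuga)))).
Branch lengths along that path: 1.37 + 0.60 + 1.28 + 1.75 + 0.94 + 0.08 + 1.28 = 7.30.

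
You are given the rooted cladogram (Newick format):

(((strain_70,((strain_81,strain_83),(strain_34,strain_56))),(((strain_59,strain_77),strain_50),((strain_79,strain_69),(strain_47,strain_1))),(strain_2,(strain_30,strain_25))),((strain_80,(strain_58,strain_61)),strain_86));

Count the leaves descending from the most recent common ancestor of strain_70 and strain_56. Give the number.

The MRCA of strain_70 and strain_56 is the node subtending (strain_70,((strain_81,strain_83),(strain_34,strain_56))).
That clade contains 5 terminal taxa: strain_34, strain_56, strain_70, strain_81, strain_83.

5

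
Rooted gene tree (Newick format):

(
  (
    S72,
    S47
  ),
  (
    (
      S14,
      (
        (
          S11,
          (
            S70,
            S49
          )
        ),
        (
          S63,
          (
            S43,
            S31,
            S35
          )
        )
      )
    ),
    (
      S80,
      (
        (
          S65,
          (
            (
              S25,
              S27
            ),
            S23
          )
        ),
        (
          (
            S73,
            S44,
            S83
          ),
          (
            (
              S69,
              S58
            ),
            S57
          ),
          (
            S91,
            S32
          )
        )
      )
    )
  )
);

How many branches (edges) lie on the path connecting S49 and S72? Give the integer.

8

The MRCA of S49 and S72 is the root of the tree.
From S49 up to that node: 6 branches. From S72 up to the same node: 2 branches. Total: 6 + 2 = 8.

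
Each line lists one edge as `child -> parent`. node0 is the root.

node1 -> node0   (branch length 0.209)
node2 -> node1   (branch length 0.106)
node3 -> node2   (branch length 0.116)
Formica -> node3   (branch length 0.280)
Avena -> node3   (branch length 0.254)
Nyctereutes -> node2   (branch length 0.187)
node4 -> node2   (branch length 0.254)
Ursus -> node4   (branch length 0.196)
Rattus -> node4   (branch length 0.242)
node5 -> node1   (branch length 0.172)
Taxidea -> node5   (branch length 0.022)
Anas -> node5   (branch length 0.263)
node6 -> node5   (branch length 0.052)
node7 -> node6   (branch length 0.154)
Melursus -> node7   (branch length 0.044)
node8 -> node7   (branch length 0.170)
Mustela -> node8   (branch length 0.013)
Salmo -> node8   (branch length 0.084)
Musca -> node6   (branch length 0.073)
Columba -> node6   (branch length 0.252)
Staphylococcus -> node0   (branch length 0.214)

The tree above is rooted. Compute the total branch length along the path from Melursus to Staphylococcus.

0.845

The path runs Melursus → … → MRCA → … → Staphylococcus; the MRCA is the root of the tree.
Branch lengths along that path: 0.044 + 0.154 + 0.052 + 0.172 + 0.209 + 0.214 = 0.845.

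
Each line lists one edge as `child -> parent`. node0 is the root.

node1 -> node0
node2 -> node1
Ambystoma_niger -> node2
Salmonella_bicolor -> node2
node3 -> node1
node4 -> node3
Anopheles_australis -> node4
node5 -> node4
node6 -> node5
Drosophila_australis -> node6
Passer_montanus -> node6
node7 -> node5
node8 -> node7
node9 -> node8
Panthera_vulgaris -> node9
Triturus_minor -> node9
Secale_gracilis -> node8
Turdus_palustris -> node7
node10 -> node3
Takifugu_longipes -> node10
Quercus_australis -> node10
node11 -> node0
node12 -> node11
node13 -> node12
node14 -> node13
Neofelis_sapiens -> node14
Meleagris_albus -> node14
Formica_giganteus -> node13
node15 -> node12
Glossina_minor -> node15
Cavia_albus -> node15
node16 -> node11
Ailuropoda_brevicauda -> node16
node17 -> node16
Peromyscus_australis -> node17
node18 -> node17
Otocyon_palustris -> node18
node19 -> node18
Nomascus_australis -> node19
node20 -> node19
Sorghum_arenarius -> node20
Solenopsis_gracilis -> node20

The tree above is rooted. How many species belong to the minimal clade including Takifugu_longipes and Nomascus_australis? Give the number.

The MRCA of Takifugu_longipes and Nomascus_australis is the root, so the clade is the entire tree.
That clade contains 22 terminal taxa: Ailuropoda_brevicauda, Ambystoma_niger, Anopheles_australis, Cavia_albus, Drosophila_australis, Formica_giganteus, Glossina_minor, Meleagris_albus, Neofelis_sapiens, Nomascus_australis, Otocyon_palustris, Panthera_vulgaris, Passer_montanus, Peromyscus_australis, Quercus_australis, Salmonella_bicolor, Secale_gracilis, Solenopsis_gracilis, Sorghum_arenarius, Takifugu_longipes, Triturus_minor, Turdus_palustris.

22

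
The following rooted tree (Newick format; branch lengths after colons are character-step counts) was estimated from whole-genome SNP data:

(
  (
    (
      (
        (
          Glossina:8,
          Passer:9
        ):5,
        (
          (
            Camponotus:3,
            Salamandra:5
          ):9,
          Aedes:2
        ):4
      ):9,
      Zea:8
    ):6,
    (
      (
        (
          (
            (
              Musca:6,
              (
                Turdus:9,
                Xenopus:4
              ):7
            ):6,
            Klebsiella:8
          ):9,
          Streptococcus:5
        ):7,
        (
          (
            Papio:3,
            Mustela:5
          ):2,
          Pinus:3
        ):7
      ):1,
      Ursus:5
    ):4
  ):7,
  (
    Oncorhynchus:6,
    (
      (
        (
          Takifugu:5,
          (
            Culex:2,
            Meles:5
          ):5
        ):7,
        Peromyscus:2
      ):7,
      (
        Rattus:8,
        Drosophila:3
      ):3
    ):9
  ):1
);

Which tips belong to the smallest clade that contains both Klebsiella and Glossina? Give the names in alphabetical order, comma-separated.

Tracing Klebsiella: it sits inside ((Musca,(Turdus,Xenopus)),Klebsiella).
Tracing Glossina: it sits inside (Glossina,Passer).
The smallest clade enclosing both is ((((Glossina,Passer),((Camponotus,Salamandra),Aedes)),Zea),(((((Musca,(Turdus,Xenopus)),Klebsiella),Streptococcus),((Papio,Mustela),Pinus)),Ursus)); the answer is its 15 terminal taxa in alphabetical order.

Aedes, Camponotus, Glossina, Klebsiella, Musca, Mustela, Papio, Passer, Pinus, Salamandra, Streptococcus, Turdus, Ursus, Xenopus, Zea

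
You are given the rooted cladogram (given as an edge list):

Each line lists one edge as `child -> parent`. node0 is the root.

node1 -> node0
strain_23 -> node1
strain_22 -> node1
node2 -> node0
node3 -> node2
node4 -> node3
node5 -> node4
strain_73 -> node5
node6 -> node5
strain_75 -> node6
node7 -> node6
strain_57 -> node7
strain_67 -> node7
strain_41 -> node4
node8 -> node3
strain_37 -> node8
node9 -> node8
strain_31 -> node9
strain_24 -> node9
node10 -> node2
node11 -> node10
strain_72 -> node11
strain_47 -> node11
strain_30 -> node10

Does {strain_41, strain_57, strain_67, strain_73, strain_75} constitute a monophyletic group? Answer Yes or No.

The most recent common ancestor of these taxa subtends ((strain_73,(strain_75,(strain_57,strain_67))),strain_41).
That clade has exactly 5 tips — every listed taxon and nothing else — so the group is monophyletic.

Yes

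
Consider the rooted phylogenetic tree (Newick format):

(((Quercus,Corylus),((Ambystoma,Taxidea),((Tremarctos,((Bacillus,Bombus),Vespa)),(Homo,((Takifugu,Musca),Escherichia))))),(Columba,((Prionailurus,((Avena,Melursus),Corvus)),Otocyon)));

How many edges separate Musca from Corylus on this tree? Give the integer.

8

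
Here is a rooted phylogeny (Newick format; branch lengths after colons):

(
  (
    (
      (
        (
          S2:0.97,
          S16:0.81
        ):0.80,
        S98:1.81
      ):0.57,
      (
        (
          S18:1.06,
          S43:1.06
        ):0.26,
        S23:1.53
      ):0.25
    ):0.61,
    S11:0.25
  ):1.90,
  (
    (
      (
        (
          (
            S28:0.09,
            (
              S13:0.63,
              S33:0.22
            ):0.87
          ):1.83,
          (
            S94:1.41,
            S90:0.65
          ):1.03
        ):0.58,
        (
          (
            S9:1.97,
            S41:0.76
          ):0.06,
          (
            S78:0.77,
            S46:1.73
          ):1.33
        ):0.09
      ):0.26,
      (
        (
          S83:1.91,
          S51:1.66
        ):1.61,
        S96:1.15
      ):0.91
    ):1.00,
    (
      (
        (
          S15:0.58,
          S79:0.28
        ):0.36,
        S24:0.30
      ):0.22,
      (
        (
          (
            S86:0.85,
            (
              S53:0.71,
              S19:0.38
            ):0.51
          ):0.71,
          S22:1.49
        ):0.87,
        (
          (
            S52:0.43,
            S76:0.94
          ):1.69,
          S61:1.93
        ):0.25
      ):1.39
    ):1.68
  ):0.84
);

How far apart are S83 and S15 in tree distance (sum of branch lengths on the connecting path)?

8.27

The path runs S83 → … → MRCA → … → S15; the MRCA is the node subtending (((((S28,(S13,S33)),(S94,S90)),((S9,S41),(S78,S46))),((S83,S51),S96)),(((S15,S79),S24),(((S86,(S53,S19)),S22),((S52,S76),S61)))).
Branch lengths along that path: 1.91 + 1.61 + 0.91 + 1.00 + 1.68 + 0.22 + 0.36 + 0.58 = 8.27.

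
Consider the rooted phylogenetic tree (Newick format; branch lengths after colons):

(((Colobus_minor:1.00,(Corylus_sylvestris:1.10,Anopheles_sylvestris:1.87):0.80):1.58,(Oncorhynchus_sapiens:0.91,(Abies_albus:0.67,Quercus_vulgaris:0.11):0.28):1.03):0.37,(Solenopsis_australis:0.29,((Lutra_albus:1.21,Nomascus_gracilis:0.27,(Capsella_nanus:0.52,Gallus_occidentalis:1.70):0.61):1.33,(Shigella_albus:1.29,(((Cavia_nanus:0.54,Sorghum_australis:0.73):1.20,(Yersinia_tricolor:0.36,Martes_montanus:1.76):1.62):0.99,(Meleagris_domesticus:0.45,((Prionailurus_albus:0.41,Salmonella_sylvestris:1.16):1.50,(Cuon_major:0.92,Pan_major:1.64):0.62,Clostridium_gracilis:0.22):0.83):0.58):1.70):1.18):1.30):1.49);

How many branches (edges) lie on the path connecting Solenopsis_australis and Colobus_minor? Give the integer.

5

The MRCA of Solenopsis_australis and Colobus_minor is the root of the tree.
From Solenopsis_australis up to that node: 2 branches. From Colobus_minor up to the same node: 3 branches. Total: 2 + 3 = 5.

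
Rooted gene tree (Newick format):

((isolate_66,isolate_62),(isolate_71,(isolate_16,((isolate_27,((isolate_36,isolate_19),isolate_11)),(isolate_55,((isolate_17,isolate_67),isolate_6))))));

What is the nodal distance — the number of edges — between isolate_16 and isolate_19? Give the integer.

The MRCA of isolate_16 and isolate_19 is the node subtending (isolate_16,((isolate_27,((isolate_36,isolate_19),isolate_11)),(isolate_55,((isolate_17,isolate_67),isolate_6)))).
From isolate_16 up to that node: 1 branch. From isolate_19 up to the same node: 5 branches. Total: 1 + 5 = 6.

6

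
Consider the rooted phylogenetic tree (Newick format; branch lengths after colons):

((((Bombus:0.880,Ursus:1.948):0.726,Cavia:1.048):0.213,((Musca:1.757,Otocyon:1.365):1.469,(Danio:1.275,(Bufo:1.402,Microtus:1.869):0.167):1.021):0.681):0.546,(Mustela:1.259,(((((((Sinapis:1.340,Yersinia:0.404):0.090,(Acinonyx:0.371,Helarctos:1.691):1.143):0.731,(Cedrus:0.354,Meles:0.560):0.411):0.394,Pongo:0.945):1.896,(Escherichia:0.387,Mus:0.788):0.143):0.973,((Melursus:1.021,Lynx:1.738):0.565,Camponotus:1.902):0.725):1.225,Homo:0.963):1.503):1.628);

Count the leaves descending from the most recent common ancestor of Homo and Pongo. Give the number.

The MRCA of Homo and Pongo is the node subtending (((((((Sinapis,Yersinia),(Acinonyx,Helarctos)),(Cedrus,Meles)),Pongo),(Escherichia,Mus)),((Melursus,Lynx),Camponotus)),Homo).
That clade contains 13 terminal taxa: Acinonyx, Camponotus, Cedrus, Escherichia, Helarctos, Homo, Lynx, Meles, Melursus, Mus, Pongo, Sinapis, Yersinia.

13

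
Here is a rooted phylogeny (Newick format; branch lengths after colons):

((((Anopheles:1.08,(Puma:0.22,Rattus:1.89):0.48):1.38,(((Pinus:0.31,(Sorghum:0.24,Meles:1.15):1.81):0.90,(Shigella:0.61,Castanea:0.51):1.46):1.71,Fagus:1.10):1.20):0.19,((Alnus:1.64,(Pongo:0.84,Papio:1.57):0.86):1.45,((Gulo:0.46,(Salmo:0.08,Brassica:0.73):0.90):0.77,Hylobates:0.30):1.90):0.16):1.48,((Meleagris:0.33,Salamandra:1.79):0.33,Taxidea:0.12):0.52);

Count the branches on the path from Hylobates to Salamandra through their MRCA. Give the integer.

The MRCA of Hylobates and Salamandra is the root of the tree.
From Hylobates up to that node: 4 branches. From Salamandra up to the same node: 3 branches. Total: 4 + 3 = 7.

7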